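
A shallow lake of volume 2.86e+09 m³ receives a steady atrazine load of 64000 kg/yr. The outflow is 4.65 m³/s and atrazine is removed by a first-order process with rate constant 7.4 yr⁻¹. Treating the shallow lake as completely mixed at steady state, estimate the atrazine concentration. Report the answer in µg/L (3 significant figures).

3.00 µg/L

Outflow Q = 4.65 m³/s × 3.156e+07 s/yr = 1.467e+08 m³/yr.
Steady-state CSTR mass balance: W = Q·C + k·V·C, so C = W/(Q + kV).
Q + kV = 1.467e+08 + 7.4·2.86e+09 = 2.131e+10 m³/yr.
C = 64000/2.131e+10 = 3.003e-06 kg/m³ = 0.003003 mg/L = 3.003 µg/L.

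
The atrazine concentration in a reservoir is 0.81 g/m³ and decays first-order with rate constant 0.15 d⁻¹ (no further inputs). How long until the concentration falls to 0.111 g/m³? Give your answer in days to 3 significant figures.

t = ln(C₀/C)/k = ln(0.81/0.111)/0.15 = 1.988/0.15 = 13.25 d.

13.3 d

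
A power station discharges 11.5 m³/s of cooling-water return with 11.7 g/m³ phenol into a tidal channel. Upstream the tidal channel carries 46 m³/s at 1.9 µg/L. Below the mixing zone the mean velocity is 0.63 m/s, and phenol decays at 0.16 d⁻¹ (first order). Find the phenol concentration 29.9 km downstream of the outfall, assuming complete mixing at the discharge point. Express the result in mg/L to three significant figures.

2.14 mg/L

1.9 µg/L = 0.0019 mg/L.
After complete mixing, C₀ = (11.5·11.7 + 46·0.0019) / 57.5 = 2.342 mg/L.
Travel time t = 2.99e+04 m / 0.63 m/s = 4.746e+04 s = 0.5493 d.
C = 2.342·exp(−0.16·0.5493) = 2.342·0.9159 = 2.145 mg/L.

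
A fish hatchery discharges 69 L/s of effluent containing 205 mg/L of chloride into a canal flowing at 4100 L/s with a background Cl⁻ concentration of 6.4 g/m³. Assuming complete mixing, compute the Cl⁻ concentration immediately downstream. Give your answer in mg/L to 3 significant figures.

9.69 mg/L

69 L/s = 0.069 m³/s.
4100 L/s = 4.1 m³/s.
By mass balance at complete mixing, C = (0.069·205 + 4.1·6.4) / (0.069 + 4.1) = 40.38/4.169 = 9.687 mg/L.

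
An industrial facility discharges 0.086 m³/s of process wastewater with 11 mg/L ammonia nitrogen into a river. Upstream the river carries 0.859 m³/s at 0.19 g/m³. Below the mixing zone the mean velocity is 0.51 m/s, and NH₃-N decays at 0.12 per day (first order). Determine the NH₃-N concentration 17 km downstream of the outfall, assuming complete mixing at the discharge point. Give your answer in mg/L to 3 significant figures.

1.12 mg/L

After complete mixing, C₀ = (0.086·11 + 0.859·0.19) / 0.945 = 1.174 mg/L.
Travel time t = 1.7e+04 m / 0.51 m/s = 3.333e+04 s = 0.3858 d.
C = 1.174·exp(−0.12·0.3858) = 1.174·0.9548 = 1.121 mg/L.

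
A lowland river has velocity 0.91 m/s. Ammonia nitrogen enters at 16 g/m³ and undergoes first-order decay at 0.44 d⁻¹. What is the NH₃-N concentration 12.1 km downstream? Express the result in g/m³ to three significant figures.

Travel time t = 12.1 km / 0.91 m/s = 1.21e+04/0.91 = 1.33e+04 s = 0.1539 d.
First-order decay: C = 16·exp(−0.44·0.1539) = 16·0.9345 = 14.95 g/m³.

15.0 g/m³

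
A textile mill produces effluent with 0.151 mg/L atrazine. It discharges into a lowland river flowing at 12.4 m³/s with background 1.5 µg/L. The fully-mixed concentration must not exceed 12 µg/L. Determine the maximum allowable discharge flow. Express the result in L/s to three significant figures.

937 L/s

1.5 µg/L = 0.0015 mg/L.
12 µg/L = 0.012 mg/L.
Mass balance at complete mixing: C_std·(Q_w + Q_r) = Q_w·C_e + Q_r·C_b.
Rearranging, Q_w = Q_r·(C_std − C_b)/(C_e − C_std) = 12.4·(0.012 − 0.0015) / (0.151 − 0.012) = 0.9367 m³/s.
= 936.7 L/s.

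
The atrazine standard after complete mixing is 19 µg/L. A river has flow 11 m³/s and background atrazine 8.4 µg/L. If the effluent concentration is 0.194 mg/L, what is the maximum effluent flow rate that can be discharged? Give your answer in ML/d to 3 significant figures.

8.4 µg/L = 0.0084 mg/L.
19 µg/L = 0.019 mg/L.
Mass balance at complete mixing: C_std·(Q_w + Q_r) = Q_w·C_e + Q_r·C_b.
Rearranging, Q_w = Q_r·(C_std − C_b)/(C_e − C_std) = 11·(0.019 − 0.0084) / (0.194 − 0.019) = 0.6663 m³/s.
= 57.57 ML/d.

57.6 ML/d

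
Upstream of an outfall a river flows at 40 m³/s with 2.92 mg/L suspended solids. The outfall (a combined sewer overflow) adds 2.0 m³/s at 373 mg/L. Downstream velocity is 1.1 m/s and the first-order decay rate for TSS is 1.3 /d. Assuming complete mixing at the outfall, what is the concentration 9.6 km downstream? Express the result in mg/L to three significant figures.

18.0 mg/L

After complete mixing, C₀ = (2·373 + 40·2.92) / 42 = 20.54 mg/L.
Travel time t = 9600 m / 1.1 m/s = 8727 s = 0.101 d.
C = 20.54·exp(−1.3·0.101) = 20.54·0.8769 = 18.01 mg/L.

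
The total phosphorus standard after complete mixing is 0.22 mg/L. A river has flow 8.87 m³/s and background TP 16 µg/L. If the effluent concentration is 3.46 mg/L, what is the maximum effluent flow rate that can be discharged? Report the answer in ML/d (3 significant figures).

48.3 ML/d

16 µg/L = 0.016 mg/L.
Mass balance at complete mixing: C_std·(Q_w + Q_r) = Q_w·C_e + Q_r·C_b.
Rearranging, Q_w = Q_r·(C_std − C_b)/(C_e − C_std) = 8.87·(0.22 − 0.016) / (3.46 − 0.22) = 0.5585 m³/s.
= 48.25 ML/d.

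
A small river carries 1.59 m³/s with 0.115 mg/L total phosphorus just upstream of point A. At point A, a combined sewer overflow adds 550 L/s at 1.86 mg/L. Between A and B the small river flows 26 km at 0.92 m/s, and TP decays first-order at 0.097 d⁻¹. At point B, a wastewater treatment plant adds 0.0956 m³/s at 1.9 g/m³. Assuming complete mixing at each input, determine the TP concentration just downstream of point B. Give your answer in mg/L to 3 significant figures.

0.604 mg/L

550 L/s = 0.55 m³/s.
After input A: C = (1.59·0.115 + 0.55·1.86) / 2.14 = 0.5635 mg/L.
Over the 26 km reach to input B (t = 2.826e+04 s = 0.3271 d), decay gives C = 0.5635·exp(−0.097·0.3271) = 0.5459 mg/L.
After input B: C = (2.14·0.5459 + 0.0956·1.9) / 2.236 = 0.6038 mg/L.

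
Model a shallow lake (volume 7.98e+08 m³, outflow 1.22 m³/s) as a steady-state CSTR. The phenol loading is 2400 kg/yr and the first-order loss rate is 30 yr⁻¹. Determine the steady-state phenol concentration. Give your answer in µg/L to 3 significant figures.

0.100 µg/L

Outflow Q = 1.22 m³/s × 3.156e+07 s/yr = 3.85e+07 m³/yr.
Steady-state CSTR mass balance: W = Q·C + k·V·C, so C = W/(Q + kV).
Q + kV = 3.85e+07 + 30·7.98e+08 = 2.398e+10 m³/yr.
C = 2400/2.398e+10 = 1.001e-07 kg/m³ = 0.0001001 mg/L = 0.1001 µg/L.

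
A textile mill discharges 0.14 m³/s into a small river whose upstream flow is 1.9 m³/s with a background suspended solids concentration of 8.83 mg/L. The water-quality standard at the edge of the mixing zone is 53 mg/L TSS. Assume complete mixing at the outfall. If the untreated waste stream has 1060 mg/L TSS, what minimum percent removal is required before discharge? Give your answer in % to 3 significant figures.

38.4 %

Mass balance: 53·2.04 = 0.14·Cₑ + 1.9·8.83.
Cₑ = (108.1 − 16.78) / 0.14 = 652.4 mg/L.
Required removal = 1 − 652.4/1060 = 38.45 %.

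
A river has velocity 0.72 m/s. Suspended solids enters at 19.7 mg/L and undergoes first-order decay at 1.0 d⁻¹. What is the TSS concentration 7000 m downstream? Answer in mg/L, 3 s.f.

17.6 mg/L

Travel time t = 7000 m / 0.72 m/s = 7000/0.72 = 9722 s = 0.1125 d.
First-order decay: C = 19.7·exp(−1.0·0.1125) = 19.7·0.8936 = 17.6 mg/L.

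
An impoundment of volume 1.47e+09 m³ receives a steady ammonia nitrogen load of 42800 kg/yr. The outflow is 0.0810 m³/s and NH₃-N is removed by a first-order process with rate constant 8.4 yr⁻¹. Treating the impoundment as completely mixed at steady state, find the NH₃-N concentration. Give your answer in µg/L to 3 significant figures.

3.47 µg/L

Outflow Q = 0.0810 m³/s × 3.156e+07 s/yr = 2.556e+06 m³/yr.
Steady-state CSTR mass balance: W = Q·C + k·V·C, so C = W/(Q + kV).
Q + kV = 2.556e+06 + 8.4·1.47e+09 = 1.235e+10 m³/yr.
C = 42800/1.235e+10 = 3.465e-06 kg/m³ = 0.003465 mg/L = 3.465 µg/L.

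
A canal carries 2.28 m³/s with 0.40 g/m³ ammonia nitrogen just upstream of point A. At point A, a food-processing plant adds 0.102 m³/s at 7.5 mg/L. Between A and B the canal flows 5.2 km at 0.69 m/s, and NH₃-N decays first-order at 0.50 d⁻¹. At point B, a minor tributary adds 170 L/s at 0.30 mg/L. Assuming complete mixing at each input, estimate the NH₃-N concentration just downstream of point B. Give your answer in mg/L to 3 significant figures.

0.649 mg/L

After input A: C = (2.28·0.4 + 0.102·7.5) / 2.382 = 0.704 mg/L.
Over the 5.2 km reach to input B (t = 7536 s = 0.08722 d), decay gives C = 0.704·exp(−0.50·0.08722) = 0.674 mg/L.
170 L/s = 0.17 m³/s.
After input B: C = (2.382·0.674 + 0.17·0.3) / 2.552 = 0.6491 mg/L.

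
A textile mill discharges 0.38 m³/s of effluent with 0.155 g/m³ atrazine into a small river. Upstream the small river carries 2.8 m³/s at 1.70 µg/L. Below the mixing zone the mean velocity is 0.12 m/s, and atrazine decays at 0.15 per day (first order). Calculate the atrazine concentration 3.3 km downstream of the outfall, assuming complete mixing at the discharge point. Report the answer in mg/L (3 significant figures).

1.70 µg/L = 0.0017 mg/L.
After complete mixing, C₀ = (0.38·0.155 + 2.8·0.0017) / 3.18 = 0.02002 mg/L.
Travel time t = 3300 m / 0.12 m/s = 2.75e+04 s = 0.3183 d.
C = 0.02002·exp(−0.15·0.3183) = 0.02002·0.9534 = 0.01909 mg/L.

0.0191 mg/L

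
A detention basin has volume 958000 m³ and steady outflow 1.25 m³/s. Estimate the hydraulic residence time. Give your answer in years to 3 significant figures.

0.0243 yr

Q = 1.25 m³/s × 3.156e+07 s/yr = 3.945e+07 m³/yr.
Hydraulic residence time τ = V/Q = 958000/3.945e+07 = 0.02429 yr.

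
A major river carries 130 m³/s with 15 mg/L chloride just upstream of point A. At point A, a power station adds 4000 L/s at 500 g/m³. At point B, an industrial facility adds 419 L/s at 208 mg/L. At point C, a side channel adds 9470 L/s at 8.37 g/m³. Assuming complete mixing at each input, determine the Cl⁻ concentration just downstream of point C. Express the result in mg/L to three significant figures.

28.6 mg/L

4000 L/s = 4 m³/s.
After input A: C = (130·15 + 4·500) / 134 = 29.48 mg/L.
419 L/s = 0.419 m³/s.
After input B: C = (134·29.48 + 0.419·208) / 134.4 = 30.03 mg/L.
9470 L/s = 9.47 m³/s.
After input C: C = (134.4·30.03 + 9.47·8.37) / 143.9 = 28.61 mg/L.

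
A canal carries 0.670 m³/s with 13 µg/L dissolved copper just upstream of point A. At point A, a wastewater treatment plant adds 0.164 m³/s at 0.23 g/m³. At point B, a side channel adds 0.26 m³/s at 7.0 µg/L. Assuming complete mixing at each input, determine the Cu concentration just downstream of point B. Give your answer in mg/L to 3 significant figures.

13 µg/L = 0.013 mg/L.
After input A: C = (0.67·0.013 + 0.164·0.23) / 0.834 = 0.05567 mg/L.
7.0 µg/L = 0.007 mg/L.
After input B: C = (0.834·0.05567 + 0.26·0.007) / 1.094 = 0.0441 mg/L.

0.0441 mg/L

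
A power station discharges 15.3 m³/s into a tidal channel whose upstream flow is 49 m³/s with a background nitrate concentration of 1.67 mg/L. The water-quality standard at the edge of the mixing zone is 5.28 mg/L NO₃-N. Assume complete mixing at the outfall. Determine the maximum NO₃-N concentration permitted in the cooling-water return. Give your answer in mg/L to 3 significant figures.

16.8 mg/L

Mass balance: 5.28·64.3 = 15.3·Cₑ + 49·1.67.
Cₑ = (339.5 − 81.83) / 15.3 = 16.84 mg/L.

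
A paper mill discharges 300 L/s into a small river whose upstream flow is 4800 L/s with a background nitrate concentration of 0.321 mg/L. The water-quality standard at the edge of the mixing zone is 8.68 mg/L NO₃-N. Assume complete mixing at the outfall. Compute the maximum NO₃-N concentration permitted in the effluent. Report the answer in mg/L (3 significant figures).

142 mg/L

300 L/s = 0.3 m³/s.
4800 L/s = 4.8 m³/s.
Mass balance: 8.68·5.1 = 0.3·Cₑ + 4.8·0.321.
Cₑ = (44.27 − 1.541) / 0.3 = 142.4 mg/L.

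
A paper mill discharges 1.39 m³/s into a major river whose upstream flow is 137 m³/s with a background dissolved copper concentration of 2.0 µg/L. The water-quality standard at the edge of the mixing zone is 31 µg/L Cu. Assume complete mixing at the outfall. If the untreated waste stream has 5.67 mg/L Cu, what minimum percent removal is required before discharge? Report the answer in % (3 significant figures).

2.0 µg/L = 0.002 mg/L.
31 µg/L = 0.031 mg/L.
Mass balance: 0.031·138.4 = 1.39·Cₑ + 137·0.002.
Cₑ = (4.29 − 0.274) / 1.39 = 2.889 mg/L.
Required removal = 1 − 2.889/5.67 = 49.04 %.

49.0 %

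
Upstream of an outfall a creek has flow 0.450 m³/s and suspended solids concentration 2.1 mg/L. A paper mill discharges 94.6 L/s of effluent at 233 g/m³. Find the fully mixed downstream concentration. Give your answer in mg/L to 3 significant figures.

42.2 mg/L

94.6 L/s = 0.0946 m³/s.
By mass balance at complete mixing, C = (0.0946·233 + 0.45·2.1) / (0.0946 + 0.45) = 22.99/0.5446 = 42.21 mg/L.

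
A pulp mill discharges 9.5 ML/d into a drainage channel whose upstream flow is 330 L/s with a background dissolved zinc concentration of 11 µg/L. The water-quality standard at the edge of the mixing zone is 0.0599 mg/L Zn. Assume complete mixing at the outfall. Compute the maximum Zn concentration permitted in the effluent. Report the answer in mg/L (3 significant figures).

0.207 mg/L

9.5 ML/d = 0.11 m³/s.
330 L/s = 0.33 m³/s.
11 µg/L = 0.011 mg/L.
Mass balance: 0.0599·0.44 = 0.11·Cₑ + 0.33·0.011.
Cₑ = (0.02635 − 0.00363) / 0.11 = 0.2067 mg/L.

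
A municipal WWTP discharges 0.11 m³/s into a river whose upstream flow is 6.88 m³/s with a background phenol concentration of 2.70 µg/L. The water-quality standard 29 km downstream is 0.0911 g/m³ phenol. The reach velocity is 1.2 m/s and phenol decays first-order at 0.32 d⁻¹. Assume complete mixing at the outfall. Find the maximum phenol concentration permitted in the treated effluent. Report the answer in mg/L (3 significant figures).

6.16 mg/L

2.70 µg/L = 0.0027 mg/L.
Travel time to the compliance point: t = 2.9e+04/1.2 = 2.417e+04 s = 0.2797 d; decay factor exp(−0.32·0.2797) = 0.9144.
So the concentration just after mixing may be at most 0.0911/0.9144 = 0.09963 mg/L.
Mass balance: 0.09963·6.99 = 0.11·Cₑ + 6.88·0.0027.
Cₑ = (0.6964 − 0.01858) / 0.11 = 6.162 mg/L.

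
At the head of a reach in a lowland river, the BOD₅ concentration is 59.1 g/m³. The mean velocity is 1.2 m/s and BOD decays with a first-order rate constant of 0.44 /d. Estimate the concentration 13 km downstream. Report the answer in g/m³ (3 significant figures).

Travel time t = 13 km / 1.2 m/s = 1.3e+04/1.2 = 1.083e+04 s = 0.1254 d.
First-order decay: C = 59.1·exp(−0.44·0.1254) = 59.1·0.9463 = 55.93 g/m³.

55.9 g/m³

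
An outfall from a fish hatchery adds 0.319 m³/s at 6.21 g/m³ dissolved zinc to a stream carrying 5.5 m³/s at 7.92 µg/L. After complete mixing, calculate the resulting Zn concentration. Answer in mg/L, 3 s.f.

7.92 µg/L = 0.00792 mg/L.
By mass balance at complete mixing, C = (0.319·6.21 + 5.5·0.00792) / (0.319 + 5.5) = 2.025/5.819 = 0.3479 mg/L.

0.348 mg/L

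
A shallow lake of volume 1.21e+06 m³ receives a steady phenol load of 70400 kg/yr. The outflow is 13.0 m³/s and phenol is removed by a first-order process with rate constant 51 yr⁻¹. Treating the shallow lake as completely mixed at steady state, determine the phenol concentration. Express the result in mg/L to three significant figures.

0.149 mg/L

Outflow Q = 13.0 m³/s × 3.156e+07 s/yr = 4.102e+08 m³/yr.
Steady-state CSTR mass balance: W = Q·C + k·V·C, so C = W/(Q + kV).
Q + kV = 4.102e+08 + 51·1.21e+06 = 4.72e+08 m³/yr.
C = 70400/4.72e+08 = 0.0001492 kg/m³ = 0.1492 mg/L.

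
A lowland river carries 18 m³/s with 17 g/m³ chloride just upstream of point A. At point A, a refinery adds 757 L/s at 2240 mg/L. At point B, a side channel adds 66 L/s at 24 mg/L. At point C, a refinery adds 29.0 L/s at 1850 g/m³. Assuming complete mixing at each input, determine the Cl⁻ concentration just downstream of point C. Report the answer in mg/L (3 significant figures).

757 L/s = 0.757 m³/s.
After input A: C = (18·17 + 0.757·2240) / 18.76 = 106.7 mg/L.
66 L/s = 0.066 m³/s.
After input B: C = (18.76·106.7 + 0.066·24) / 18.82 = 106.4 mg/L.
29.0 L/s = 0.029 m³/s.
After input C: C = (18.82·106.4 + 0.029·1850) / 18.85 = 109.1 mg/L.

109 mg/L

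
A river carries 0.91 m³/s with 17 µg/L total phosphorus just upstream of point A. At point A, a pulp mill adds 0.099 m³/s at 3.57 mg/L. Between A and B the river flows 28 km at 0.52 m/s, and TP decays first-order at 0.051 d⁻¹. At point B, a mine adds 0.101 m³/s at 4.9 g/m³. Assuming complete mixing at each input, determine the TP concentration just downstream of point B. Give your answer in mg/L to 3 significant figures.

0.768 mg/L

17 µg/L = 0.017 mg/L.
After input A: C = (0.91·0.017 + 0.099·3.57) / 1.009 = 0.3656 mg/L.
Over the 28 km reach to input B (t = 5.385e+04 s = 0.6232 d), decay gives C = 0.3656·exp(−0.051·0.6232) = 0.3542 mg/L.
After input B: C = (1.009·0.3542 + 0.101·4.9) / 1.11 = 0.7678 mg/L.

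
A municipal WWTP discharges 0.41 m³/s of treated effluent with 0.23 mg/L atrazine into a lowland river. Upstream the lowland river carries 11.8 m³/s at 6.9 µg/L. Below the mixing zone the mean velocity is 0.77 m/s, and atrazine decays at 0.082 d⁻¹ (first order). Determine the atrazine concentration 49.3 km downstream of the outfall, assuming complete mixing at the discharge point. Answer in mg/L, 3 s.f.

6.9 µg/L = 0.0069 mg/L.
After complete mixing, C₀ = (0.41·0.23 + 11.8·0.0069) / 12.21 = 0.01439 mg/L.
Travel time t = 4.93e+04 m / 0.77 m/s = 6.403e+04 s = 0.741 d.
C = 0.01439·exp(−0.082·0.741) = 0.01439·0.941 = 0.01354 mg/L.

0.0135 mg/L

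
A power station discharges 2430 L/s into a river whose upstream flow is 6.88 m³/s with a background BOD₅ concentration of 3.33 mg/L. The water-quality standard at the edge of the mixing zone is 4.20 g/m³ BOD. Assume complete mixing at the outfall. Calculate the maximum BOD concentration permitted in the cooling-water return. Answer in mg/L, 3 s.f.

2430 L/s = 2.43 m³/s.
Mass balance: 4.2·9.31 = 2.43·Cₑ + 6.88·3.33.
Cₑ = (39.1 − 22.91) / 2.43 = 6.663 mg/L.

6.66 mg/L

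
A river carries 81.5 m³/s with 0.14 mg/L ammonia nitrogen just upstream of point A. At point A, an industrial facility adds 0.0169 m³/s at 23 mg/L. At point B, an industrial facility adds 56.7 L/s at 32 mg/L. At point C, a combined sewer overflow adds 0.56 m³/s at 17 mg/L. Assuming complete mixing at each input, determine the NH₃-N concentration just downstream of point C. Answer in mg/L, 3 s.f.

After input A: C = (81.5·0.14 + 0.0169·23) / 81.52 = 0.1447 mg/L.
56.7 L/s = 0.0567 m³/s.
After input B: C = (81.52·0.1447 + 0.0567·32) / 81.57 = 0.1669 mg/L.
After input C: C = (81.57·0.1669 + 0.56·17) / 82.13 = 0.2817 mg/L.

0.282 mg/L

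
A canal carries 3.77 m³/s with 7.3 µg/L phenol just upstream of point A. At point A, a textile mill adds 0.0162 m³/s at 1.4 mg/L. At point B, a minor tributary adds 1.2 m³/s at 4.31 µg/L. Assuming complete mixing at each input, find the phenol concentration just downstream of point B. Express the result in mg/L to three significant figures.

7.3 µg/L = 0.0073 mg/L.
After input A: C = (3.77·0.0073 + 0.0162·1.4) / 3.786 = 0.01326 mg/L.
4.31 µg/L = 0.00431 mg/L.
After input B: C = (3.786·0.01326 + 1.2·0.00431) / 4.986 = 0.01111 mg/L.

0.0111 mg/L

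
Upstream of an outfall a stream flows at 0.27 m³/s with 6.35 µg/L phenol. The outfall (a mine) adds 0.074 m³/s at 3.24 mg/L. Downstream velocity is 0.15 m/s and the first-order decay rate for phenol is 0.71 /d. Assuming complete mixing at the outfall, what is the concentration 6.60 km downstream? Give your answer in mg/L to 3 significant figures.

0.489 mg/L

6.35 µg/L = 0.00635 mg/L.
After complete mixing, C₀ = (0.074·3.24 + 0.27·0.00635) / 0.344 = 0.702 mg/L.
Travel time t = 6600 m / 0.15 m/s = 4.4e+04 s = 0.5093 d.
C = 0.702·exp(−0.71·0.5093) = 0.702·0.6966 = 0.489 mg/L.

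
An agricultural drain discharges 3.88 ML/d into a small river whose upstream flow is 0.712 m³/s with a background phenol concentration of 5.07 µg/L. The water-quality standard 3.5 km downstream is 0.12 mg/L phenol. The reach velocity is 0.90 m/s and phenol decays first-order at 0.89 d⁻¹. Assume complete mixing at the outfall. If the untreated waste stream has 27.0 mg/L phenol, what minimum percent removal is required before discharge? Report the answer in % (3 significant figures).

3.88 ML/d = 0.04491 m³/s.
5.07 µg/L = 0.00507 mg/L.
Travel time to the compliance point: t = 3500/0.90 = 3889 s = 0.04501 d; decay factor exp(−0.89·0.04501) = 0.9607.
So the concentration just after mixing may be at most 0.12/0.9607 = 0.1249 mg/L.
Mass balance: 0.1249·0.7569 = 0.04491·Cₑ + 0.712·0.00507.
Cₑ = (0.09454 − 0.00361) / 0.04491 = 2.025 mg/L.
Required removal = 1 − 2.025/27.0 = 92.5 %.

92.5 %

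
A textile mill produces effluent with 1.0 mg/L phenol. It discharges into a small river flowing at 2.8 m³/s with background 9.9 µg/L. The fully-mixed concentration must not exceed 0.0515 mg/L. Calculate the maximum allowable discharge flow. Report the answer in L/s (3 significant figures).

123 L/s

9.9 µg/L = 0.0099 mg/L.
Mass balance at complete mixing: C_std·(Q_w + Q_r) = Q_w·C_e + Q_r·C_b.
Rearranging, Q_w = Q_r·(C_std − C_b)/(C_e − C_std) = 2.8·(0.0515 − 0.0099) / (1 − 0.0515) = 0.1228 m³/s.
= 122.8 L/s.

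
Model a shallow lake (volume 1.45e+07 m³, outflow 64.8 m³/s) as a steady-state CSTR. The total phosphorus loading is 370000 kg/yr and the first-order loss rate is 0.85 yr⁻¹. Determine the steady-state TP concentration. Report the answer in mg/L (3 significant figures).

0.180 mg/L

Outflow Q = 64.8 m³/s × 3.156e+07 s/yr = 2.045e+09 m³/yr.
Steady-state CSTR mass balance: W = Q·C + k·V·C, so C = W/(Q + kV).
Q + kV = 2.045e+09 + 0.85·1.45e+07 = 2.057e+09 m³/yr.
C = 370000/2.057e+09 = 0.0001799 kg/m³ = 0.1799 mg/L.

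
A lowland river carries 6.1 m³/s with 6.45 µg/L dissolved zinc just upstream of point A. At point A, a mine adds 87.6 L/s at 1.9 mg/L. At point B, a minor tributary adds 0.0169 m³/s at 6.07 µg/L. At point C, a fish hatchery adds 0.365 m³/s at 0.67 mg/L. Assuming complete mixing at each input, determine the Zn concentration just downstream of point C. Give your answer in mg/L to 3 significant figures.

0.0686 mg/L

6.45 µg/L = 0.00645 mg/L.
87.6 L/s = 0.0876 m³/s.
After input A: C = (6.1·0.00645 + 0.0876·1.9) / 6.188 = 0.03326 mg/L.
6.07 µg/L = 0.00607 mg/L.
After input B: C = (6.188·0.03326 + 0.0169·0.00607) / 6.204 = 0.03318 mg/L.
After input C: C = (6.204·0.03318 + 0.365·0.67) / 6.569 = 0.06856 mg/L.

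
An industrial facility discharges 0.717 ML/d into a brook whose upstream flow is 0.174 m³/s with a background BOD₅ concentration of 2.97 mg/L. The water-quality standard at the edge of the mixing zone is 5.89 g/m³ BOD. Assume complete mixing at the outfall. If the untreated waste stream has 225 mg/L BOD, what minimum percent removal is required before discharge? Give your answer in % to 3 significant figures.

70.2 %

0.717 ML/d = 0.008299 m³/s.
Mass balance: 5.89·0.1823 = 0.008299·Cₑ + 0.174·2.97.
Cₑ = (1.074 − 0.5168) / 0.008299 = 67.11 mg/L.
Required removal = 1 − 67.11/225 = 70.17 %.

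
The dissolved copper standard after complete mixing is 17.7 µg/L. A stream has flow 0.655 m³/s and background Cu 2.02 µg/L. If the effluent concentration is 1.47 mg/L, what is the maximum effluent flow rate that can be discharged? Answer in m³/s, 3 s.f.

0.00707 m³/s

2.02 µg/L = 0.00202 mg/L.
17.7 µg/L = 0.0177 mg/L.
Mass balance at complete mixing: C_std·(Q_w + Q_r) = Q_w·C_e + Q_r·C_b.
Rearranging, Q_w = Q_r·(C_std − C_b)/(C_e − C_std) = 0.655·(0.0177 − 0.00202) / (1.47 − 0.0177) = 0.007072 m³/s.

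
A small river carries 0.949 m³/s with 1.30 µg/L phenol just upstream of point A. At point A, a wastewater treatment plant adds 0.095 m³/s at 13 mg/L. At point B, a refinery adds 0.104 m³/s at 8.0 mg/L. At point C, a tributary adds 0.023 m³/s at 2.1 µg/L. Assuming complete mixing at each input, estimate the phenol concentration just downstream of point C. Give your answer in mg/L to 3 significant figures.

1.30 µg/L = 0.0013 mg/L.
After input A: C = (0.949·0.0013 + 0.095·13) / 1.044 = 1.184 mg/L.
After input B: C = (1.044·1.184 + 0.104·8) / 1.148 = 1.802 mg/L.
2.1 µg/L = 0.0021 mg/L.
After input C: C = (1.148·1.802 + 0.023·0.0021) / 1.171 = 1.766 mg/L.

1.77 mg/L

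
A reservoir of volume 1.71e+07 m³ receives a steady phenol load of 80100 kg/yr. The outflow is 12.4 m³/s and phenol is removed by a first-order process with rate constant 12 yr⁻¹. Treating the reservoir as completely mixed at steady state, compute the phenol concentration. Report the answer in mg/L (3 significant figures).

Outflow Q = 12.4 m³/s × 3.156e+07 s/yr = 3.913e+08 m³/yr.
Steady-state CSTR mass balance: W = Q·C + k·V·C, so C = W/(Q + kV).
Q + kV = 3.913e+08 + 12·1.71e+07 = 5.965e+08 m³/yr.
C = 80100/5.965e+08 = 0.0001343 kg/m³ = 0.1343 mg/L.

0.134 mg/L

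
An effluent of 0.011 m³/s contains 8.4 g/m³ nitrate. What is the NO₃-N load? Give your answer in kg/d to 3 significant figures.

Mass flux = Q·C = 0.011 m³/s × 8.4 g/m³ = 0.0924 g/s.
= 0.0924 g/s × 86.4 = 7.983 kg/d.

7.98 kg/d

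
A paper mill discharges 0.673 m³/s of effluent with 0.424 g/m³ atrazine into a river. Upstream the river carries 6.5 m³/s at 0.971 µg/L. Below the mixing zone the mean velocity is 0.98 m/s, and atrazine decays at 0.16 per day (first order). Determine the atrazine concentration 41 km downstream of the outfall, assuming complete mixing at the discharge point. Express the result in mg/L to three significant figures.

0.971 µg/L = 0.000971 mg/L.
After complete mixing, C₀ = (0.673·0.424 + 6.5·0.000971) / 7.173 = 0.04066 mg/L.
Travel time t = 4.1e+04 m / 0.98 m/s = 4.184e+04 s = 0.4842 d.
C = 0.04066·exp(−0.16·0.4842) = 0.04066·0.9254 = 0.03763 mg/L.

0.0376 mg/L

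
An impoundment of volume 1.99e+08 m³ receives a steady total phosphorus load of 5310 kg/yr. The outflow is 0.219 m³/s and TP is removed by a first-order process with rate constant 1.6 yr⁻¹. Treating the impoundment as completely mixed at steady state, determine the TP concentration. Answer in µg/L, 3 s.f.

Outflow Q = 0.219 m³/s × 3.156e+07 s/yr = 6.911e+06 m³/yr.
Steady-state CSTR mass balance: W = Q·C + k·V·C, so C = W/(Q + kV).
Q + kV = 6.911e+06 + 1.6·1.99e+08 = 3.253e+08 m³/yr.
C = 5310/3.253e+08 = 1.632e-05 kg/m³ = 0.01632 mg/L = 16.32 µg/L.

16.3 µg/L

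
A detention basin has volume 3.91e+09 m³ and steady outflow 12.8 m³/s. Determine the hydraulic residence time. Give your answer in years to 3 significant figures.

Q = 12.8 m³/s × 3.156e+07 s/yr = 4.039e+08 m³/yr.
Hydraulic residence time τ = V/Q = 3.91e+09/4.039e+08 = 9.68 yr.

9.68 yr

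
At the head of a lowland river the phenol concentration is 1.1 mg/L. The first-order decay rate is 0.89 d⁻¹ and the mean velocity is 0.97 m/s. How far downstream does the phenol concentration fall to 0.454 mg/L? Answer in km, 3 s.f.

From C = C₀·e^(−kt), t = ln(C₀/C)/k = ln(1.1/0.454)/0.89 = 0.885/0.89 = 0.9943 d.
Distance = v·t = 0.97 m/s × 8.591e+04 s = 8.333e+04 m = 83.33 km.

83.3 km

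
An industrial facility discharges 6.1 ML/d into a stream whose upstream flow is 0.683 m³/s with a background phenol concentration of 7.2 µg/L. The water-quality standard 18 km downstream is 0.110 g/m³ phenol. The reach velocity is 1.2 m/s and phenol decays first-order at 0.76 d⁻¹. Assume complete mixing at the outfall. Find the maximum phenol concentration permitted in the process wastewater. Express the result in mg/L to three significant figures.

6.1 ML/d = 0.0706 m³/s.
7.2 µg/L = 0.0072 mg/L.
Travel time to the compliance point: t = 1.8e+04/1.2 = 1.5e+04 s = 0.1736 d; decay factor exp(−0.76·0.1736) = 0.8764.
So the concentration just after mixing may be at most 0.11/0.8764 = 0.1255 mg/L.
Mass balance: 0.1255·0.7536 = 0.0706·Cₑ + 0.683·0.0072.
Cₑ = (0.09459 − 0.004918) / 0.0706 = 1.27 mg/L.

1.27 mg/L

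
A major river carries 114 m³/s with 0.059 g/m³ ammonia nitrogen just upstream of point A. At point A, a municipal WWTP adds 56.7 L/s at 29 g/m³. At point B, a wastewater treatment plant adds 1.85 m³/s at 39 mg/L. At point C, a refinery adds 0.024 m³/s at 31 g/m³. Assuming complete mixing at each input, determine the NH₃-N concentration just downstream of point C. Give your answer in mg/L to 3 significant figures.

0.701 mg/L

56.7 L/s = 0.0567 m³/s.
After input A: C = (114·0.059 + 0.0567·29) / 114.1 = 0.07339 mg/L.
After input B: C = (114.1·0.07339 + 1.85·39) / 115.9 = 0.6947 mg/L.
After input C: C = (115.9·0.6947 + 0.024·31) / 115.9 = 0.701 mg/L.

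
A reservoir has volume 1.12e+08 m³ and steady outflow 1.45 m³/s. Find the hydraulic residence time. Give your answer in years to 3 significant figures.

Q = 1.45 m³/s × 3.156e+07 s/yr = 4.576e+07 m³/yr.
Hydraulic residence time τ = V/Q = 1.12e+08/4.576e+07 = 2.448 yr.

2.45 yr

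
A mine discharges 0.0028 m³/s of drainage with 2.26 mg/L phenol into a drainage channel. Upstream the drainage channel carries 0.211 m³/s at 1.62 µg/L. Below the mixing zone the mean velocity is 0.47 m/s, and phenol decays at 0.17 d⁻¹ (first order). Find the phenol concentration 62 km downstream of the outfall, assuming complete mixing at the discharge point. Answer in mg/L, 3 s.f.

0.0241 mg/L

1.62 µg/L = 0.00162 mg/L.
After complete mixing, C₀ = (0.0028·2.26 + 0.211·0.00162) / 0.2138 = 0.0312 mg/L.
Travel time t = 6.2e+04 m / 0.47 m/s = 1.319e+05 s = 1.527 d.
C = 0.0312·exp(−0.17·1.527) = 0.0312·0.7714 = 0.02406 mg/L.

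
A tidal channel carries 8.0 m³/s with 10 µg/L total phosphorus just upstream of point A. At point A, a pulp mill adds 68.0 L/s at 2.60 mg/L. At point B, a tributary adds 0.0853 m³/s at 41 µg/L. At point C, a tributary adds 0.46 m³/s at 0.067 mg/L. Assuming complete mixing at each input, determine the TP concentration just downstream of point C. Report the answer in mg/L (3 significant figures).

0.0338 mg/L

10 µg/L = 0.01 mg/L.
68.0 L/s = 0.068 m³/s.
After input A: C = (8·0.01 + 0.068·2.6) / 8.068 = 0.03183 mg/L.
41 µg/L = 0.041 mg/L.
After input B: C = (8.068·0.03183 + 0.0853·0.041) / 8.153 = 0.03193 mg/L.
After input C: C = (8.153·0.03193 + 0.46·0.067) / 8.613 = 0.0338 mg/L.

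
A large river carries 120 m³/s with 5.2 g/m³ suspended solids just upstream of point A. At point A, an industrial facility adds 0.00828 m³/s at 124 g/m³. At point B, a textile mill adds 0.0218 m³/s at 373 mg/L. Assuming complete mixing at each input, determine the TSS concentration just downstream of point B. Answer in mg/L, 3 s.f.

5.27 mg/L

After input A: C = (120·5.2 + 0.00828·124) / 120 = 5.208 mg/L.
After input B: C = (120·5.208 + 0.0218·373) / 120 = 5.275 mg/L.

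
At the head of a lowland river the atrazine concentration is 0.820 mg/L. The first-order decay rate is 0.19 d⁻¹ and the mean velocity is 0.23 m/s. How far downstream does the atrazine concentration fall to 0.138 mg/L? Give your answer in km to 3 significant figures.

186 km

From C = C₀·e^(−kt), t = ln(C₀/C)/k = ln(0.820/0.138)/0.19 = 1.782/0.19 = 9.379 d.
Distance = v·t = 0.23 m/s × 8.104e+05 s = 1.864e+05 m = 186.4 km.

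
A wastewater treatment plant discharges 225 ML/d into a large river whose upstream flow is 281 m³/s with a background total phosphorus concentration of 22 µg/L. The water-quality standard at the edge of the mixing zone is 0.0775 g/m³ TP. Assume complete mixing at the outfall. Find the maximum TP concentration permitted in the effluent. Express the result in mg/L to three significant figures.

6.07 mg/L

225 ML/d = 2.604 m³/s.
22 µg/L = 0.022 mg/L.
Mass balance: 0.0775·283.6 = 2.604·Cₑ + 281·0.022.
Cₑ = (21.98 − 6.182) / 2.604 = 6.066 mg/L.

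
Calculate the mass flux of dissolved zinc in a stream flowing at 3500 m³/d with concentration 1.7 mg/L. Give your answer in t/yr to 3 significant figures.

3500 m³/d = 0.04051 m³/s.
Mass flux = Q·C = 0.04051 m³/s × 1.7 g/m³ = 0.06887 g/s.
= 0.06887 g/s × 31.56 = 2.173 t/yr.

2.17 t/yr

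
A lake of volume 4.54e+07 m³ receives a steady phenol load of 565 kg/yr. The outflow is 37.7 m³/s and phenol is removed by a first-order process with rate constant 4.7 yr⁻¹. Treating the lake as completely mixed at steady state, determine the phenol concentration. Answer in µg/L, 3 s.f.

0.403 µg/L

Outflow Q = 37.7 m³/s × 3.156e+07 s/yr = 1.19e+09 m³/yr.
Steady-state CSTR mass balance: W = Q·C + k·V·C, so C = W/(Q + kV).
Q + kV = 1.19e+09 + 4.7·4.54e+07 = 1.403e+09 m³/yr.
C = 565/1.403e+09 = 4.027e-07 kg/m³ = 0.0004027 mg/L = 0.4027 µg/L.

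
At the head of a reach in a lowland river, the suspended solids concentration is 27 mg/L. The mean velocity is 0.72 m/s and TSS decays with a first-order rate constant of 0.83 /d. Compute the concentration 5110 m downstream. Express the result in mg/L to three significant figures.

25.2 mg/L

Travel time t = 5110 m / 0.72 m/s = 5110/0.72 = 7097 s = 0.08214 d.
First-order decay: C = 27·exp(−0.83·0.08214) = 27·0.9341 = 25.22 mg/L.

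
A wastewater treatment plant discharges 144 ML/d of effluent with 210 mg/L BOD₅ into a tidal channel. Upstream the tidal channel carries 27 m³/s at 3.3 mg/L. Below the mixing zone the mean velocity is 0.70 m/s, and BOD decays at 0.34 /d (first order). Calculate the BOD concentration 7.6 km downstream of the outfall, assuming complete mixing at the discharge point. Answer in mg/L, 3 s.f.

144 ML/d = 1.667 m³/s.
After complete mixing, C₀ = (1.667·210 + 27·3.3) / 28.67 = 15.32 mg/L.
Travel time t = 7600 m / 0.70 m/s = 1.086e+04 s = 0.1257 d.
C = 15.32·exp(−0.34·0.1257) = 15.32·0.9582 = 14.68 mg/L.

14.7 mg/L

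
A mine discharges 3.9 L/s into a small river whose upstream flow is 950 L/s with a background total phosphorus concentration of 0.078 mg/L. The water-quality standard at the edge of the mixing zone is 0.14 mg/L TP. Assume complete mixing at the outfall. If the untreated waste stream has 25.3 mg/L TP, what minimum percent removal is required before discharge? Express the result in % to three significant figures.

39.8 %

3.9 L/s = 0.0039 m³/s.
950 L/s = 0.95 m³/s.
Mass balance: 0.14·0.9539 = 0.0039·Cₑ + 0.95·0.078.
Cₑ = (0.1335 − 0.0741) / 0.0039 = 15.24 mg/L.
Required removal = 1 − 15.24/25.3 = 39.75 %.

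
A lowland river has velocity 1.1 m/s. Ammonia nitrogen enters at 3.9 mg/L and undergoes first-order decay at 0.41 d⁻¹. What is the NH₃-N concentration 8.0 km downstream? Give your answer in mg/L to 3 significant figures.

3.77 mg/L

Travel time t = 8.0 km / 1.1 m/s = 8000/1.1 = 7273 s = 0.08418 d.
First-order decay: C = 3.9·exp(−0.41·0.08418) = 3.9·0.9661 = 3.768 mg/L.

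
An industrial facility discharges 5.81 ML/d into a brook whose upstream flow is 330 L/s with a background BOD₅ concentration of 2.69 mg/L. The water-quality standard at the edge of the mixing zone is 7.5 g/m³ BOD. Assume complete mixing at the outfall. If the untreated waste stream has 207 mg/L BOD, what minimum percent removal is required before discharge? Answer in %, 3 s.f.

5.81 ML/d = 0.06725 m³/s.
330 L/s = 0.33 m³/s.
Mass balance: 7.5·0.3972 = 0.06725·Cₑ + 0.33·2.69.
Cₑ = (2.979 − 0.8877) / 0.06725 = 31.1 mg/L.
Required removal = 1 − 31.1/207 = 84.97 %.

85.0 %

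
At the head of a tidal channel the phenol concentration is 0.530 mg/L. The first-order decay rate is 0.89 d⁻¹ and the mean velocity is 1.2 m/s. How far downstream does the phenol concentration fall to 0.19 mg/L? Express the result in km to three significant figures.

From C = C₀·e^(−kt), t = ln(C₀/C)/k = ln(0.530/0.19)/0.89 = 1.026/0.89 = 1.153 d.
Distance = v·t = 1.2 m/s × 9.959e+04 s = 1.195e+05 m = 119.5 km.

120 km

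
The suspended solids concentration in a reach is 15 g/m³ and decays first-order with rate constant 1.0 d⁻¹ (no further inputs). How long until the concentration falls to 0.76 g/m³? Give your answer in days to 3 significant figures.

t = ln(C₀/C)/k = ln(15/0.76)/1.0 = 2.982/1.0 = 2.982 d.

2.98 d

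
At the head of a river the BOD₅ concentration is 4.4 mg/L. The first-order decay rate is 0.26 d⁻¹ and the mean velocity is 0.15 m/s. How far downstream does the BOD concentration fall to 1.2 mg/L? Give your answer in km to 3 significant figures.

64.8 km

From C = C₀·e^(−kt), t = ln(C₀/C)/k = ln(4.4/1.2)/0.26 = 1.299/0.26 = 4.997 d.
Distance = v·t = 0.15 m/s × 4.318e+05 s = 6.476e+04 m = 64.76 km.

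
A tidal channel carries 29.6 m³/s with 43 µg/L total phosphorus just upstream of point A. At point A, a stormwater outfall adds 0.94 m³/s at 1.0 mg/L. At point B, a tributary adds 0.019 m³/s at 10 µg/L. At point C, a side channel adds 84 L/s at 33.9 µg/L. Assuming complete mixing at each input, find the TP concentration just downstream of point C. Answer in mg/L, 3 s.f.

43 µg/L = 0.043 mg/L.
After input A: C = (29.6·0.043 + 0.94·1) / 30.54 = 0.07246 mg/L.
10 µg/L = 0.01 mg/L.
After input B: C = (30.54·0.07246 + 0.019·0.01) / 30.56 = 0.07242 mg/L.
84 L/s = 0.084 m³/s.
33.9 µg/L = 0.0339 mg/L.
After input C: C = (30.56·0.07242 + 0.084·0.0339) / 30.64 = 0.07231 mg/L.

0.0723 mg/L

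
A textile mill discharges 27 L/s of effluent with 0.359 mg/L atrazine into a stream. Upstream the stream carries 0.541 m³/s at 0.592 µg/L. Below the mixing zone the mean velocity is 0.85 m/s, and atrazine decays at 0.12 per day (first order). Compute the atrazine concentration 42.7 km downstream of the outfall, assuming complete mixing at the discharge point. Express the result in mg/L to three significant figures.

27 L/s = 0.027 m³/s.
0.592 µg/L = 0.000592 mg/L.
After complete mixing, C₀ = (0.027·0.359 + 0.541·0.000592) / 0.568 = 0.01763 mg/L.
Travel time t = 4.27e+04 m / 0.85 m/s = 5.024e+04 s = 0.5814 d.
C = 0.01763·exp(−0.12·0.5814) = 0.01763·0.9326 = 0.01644 mg/L.

0.0164 mg/L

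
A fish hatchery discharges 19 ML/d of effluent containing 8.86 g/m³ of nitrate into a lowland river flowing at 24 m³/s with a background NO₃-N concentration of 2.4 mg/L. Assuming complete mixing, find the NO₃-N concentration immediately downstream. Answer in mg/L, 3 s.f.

19 ML/d = 0.2199 m³/s.
Conservation of mass across the mixing zone: C = (0.2199·8.86 + 24·2.4) / (0.2199 + 24) = 59.55/24.22 = 2.459 mg/L.

2.46 mg/L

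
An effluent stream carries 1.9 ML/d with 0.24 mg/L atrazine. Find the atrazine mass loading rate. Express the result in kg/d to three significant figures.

1.9 ML/d = 0.02199 m³/s.
Mass flux = Q·C = 0.02199 m³/s × 0.24 g/m³ = 0.005278 g/s.
= 0.005278 g/s × 86.4 = 0.456 kg/d.

0.456 kg/d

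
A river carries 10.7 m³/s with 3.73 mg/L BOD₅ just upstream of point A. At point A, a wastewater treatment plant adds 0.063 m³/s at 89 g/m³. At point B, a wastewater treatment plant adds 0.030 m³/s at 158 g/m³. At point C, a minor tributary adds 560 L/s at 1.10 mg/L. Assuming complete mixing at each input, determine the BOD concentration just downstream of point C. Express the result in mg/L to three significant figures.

4.48 mg/L

After input A: C = (10.7·3.73 + 0.063·89) / 10.76 = 4.229 mg/L.
After input B: C = (10.76·4.229 + 0.03·158) / 10.79 = 4.657 mg/L.
560 L/s = 0.56 m³/s.
After input C: C = (10.79·4.657 + 0.56·1.1) / 11.35 = 4.481 mg/L.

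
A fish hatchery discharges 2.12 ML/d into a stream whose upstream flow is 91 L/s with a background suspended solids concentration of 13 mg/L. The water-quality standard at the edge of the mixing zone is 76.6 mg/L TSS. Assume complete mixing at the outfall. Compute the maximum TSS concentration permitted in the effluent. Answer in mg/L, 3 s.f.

2.12 ML/d = 0.02454 m³/s.
91 L/s = 0.091 m³/s.
Mass balance: 76.6·0.1155 = 0.02454·Cₑ + 0.091·13.
Cₑ = (8.85 − 1.183) / 0.02454 = 312.5 mg/L.

312 mg/L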